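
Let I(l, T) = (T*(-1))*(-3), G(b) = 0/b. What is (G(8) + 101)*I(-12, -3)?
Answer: -909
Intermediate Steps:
G(b) = 0
I(l, T) = 3*T (I(l, T) = -T*(-3) = 3*T)
(G(8) + 101)*I(-12, -3) = (0 + 101)*(3*(-3)) = 101*(-9) = -909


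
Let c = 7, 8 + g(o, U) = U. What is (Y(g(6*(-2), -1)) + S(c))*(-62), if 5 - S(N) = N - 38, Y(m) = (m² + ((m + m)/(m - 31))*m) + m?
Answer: -64449/10 ≈ -6444.9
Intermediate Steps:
g(o, U) = -8 + U
Y(m) = m + m² + 2*m²/(-31 + m) (Y(m) = (m² + ((2*m)/(-31 + m))*m) + m = (m² + (2*m/(-31 + m))*m) + m = (m² + 2*m²/(-31 + m)) + m = m + m² + 2*m²/(-31 + m))
S(N) = 43 - N (S(N) = 5 - (N - 38) = 5 - (-38 + N) = 5 + (38 - N) = 43 - N)
(Y(g(6*(-2), -1)) + S(c))*(-62) = ((-8 - 1)*(-31 + (-8 - 1)² - 28*(-8 - 1))/(-31 + (-8 - 1)) + (43 - 1*7))*(-62) = (-9*(-31 + (-9)² - 28*(-9))/(-31 - 9) + (43 - 7))*(-62) = (-9*(-31 + 81 + 252)/(-40) + 36)*(-62) = (-9*(-1/40)*302 + 36)*(-62) = (1359/20 + 36)*(-62) = (2079/20)*(-62) = -64449/10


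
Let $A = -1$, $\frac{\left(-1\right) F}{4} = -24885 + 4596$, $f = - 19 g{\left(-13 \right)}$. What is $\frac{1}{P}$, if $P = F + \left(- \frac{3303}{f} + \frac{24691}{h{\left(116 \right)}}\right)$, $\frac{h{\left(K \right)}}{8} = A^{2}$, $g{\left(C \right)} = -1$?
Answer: $\frac{152}{12778417} \approx 1.1895 \cdot 10^{-5}$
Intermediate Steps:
$f = 19$ ($f = \left(-19\right) \left(-1\right) = 19$)
$F = 81156$ ($F = - 4 \left(-24885 + 4596\right) = \left(-4\right) \left(-20289\right) = 81156$)
$h{\left(K \right)} = 8$ ($h{\left(K \right)} = 8 \left(-1\right)^{2} = 8 \cdot 1 = 8$)
$P = \frac{12778417}{152}$ ($P = 81156 + \left(- \frac{3303}{19} + \frac{24691}{8}\right) = 81156 + \frac{442705}{152} = \frac{12778417}{152} \approx 84069.0$)
$\frac{1}{P} = \frac{1}{\frac{12778417}{152}} = \frac{152}{12778417}$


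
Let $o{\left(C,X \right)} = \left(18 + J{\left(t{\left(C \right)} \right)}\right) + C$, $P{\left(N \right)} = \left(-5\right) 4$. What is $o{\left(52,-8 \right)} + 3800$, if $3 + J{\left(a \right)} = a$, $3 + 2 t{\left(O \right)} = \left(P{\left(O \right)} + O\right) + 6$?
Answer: $\frac{7769}{2} \approx 3884.5$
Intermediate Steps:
$P{\left(N \right)} = -20$
$t{\left(O \right)} = - \frac{17}{2} + \frac{O}{2}$ ($t{\left(O \right)} = - \frac{3}{2} + \frac{\left(-20 + O\right) + 6}{2} = - \frac{3}{2} + \frac{-14 + O}{2} = - \frac{3}{2} + \left(-7 + \frac{O}{2}\right) = - \frac{17}{2} + \frac{O}{2}$)
$J{\left(a \right)} = -3 + a$
$o{\left(C,X \right)} = \frac{13}{2} + \frac{3 C}{2}$ ($o{\left(C,X \right)} = \left(18 + \left(-3 + \left(- \frac{17}{2} + \frac{C}{2}\right)\right)\right) + C = \left(18 + \left(- \frac{23}{2} + \frac{C}{2}\right)\right) + C = \left(\frac{13}{2} + \frac{C}{2}\right) + C = \frac{13}{2} + \frac{3 C}{2}$)
$o{\left(52,-8 \right)} + 3800 = \left(\frac{13}{2} + \frac{3}{2} \cdot 52\right) + 3800 = \left(\frac{13}{2} + 78\right) + 3800 = \frac{169}{2} + 3800 = \frac{7769}{2}$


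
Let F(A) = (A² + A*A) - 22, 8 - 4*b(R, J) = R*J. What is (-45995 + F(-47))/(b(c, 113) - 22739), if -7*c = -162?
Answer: 34258/19263 ≈ 1.7784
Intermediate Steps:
c = 162/7 (c = -⅐*(-162) = 162/7 ≈ 23.143)
b(R, J) = 2 - J*R/4 (b(R, J) = 2 - R*J/4 = 2 - J*R/4)
F(A) = -22 + 2*A² (F(A) = (A² + A²) - 22 = 2*A² - 22 = -22 + 2*A²)
(-45995 + F(-47))/(b(c, 113) - 22739) = (-45995 + (-22 + 2*(-47)²))/((2 - ¼*113*162/7) - 22739) = (-45995 + (-22 + 2*2209))/((2 - 9153/14) - 22739) = (-45995 + (-22 + 4418))/(-9125/14 - 22739) = (-45995 + 4396)/(-327471/14) = -41599*(-14/327471) = 34258/19263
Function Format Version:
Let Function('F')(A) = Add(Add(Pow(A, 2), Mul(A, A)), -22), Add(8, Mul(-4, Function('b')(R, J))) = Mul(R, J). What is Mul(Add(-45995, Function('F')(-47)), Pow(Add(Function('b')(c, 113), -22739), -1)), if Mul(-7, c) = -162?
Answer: Rational(34258, 19263) ≈ 1.7784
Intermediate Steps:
c = Rational(162, 7) (c = Mul(Rational(-1, 7), -162) = Rational(162, 7) ≈ 23.143)
Function('b')(R, J) = Add(2, Mul(Rational(-1, 4), J, R)) (Function('b')(R, J) = Add(2, Mul(Rational(-1, 4), Mul(R, J))) = Add(2, Mul(Rational(-1, 4), Mul(J, R))) = Add(2, Mul(Rational(-1, 4), J, R)))
Function('F')(A) = Add(-22, Mul(2, Pow(A, 2))) (Function('F')(A) = Add(Add(Pow(A, 2), Pow(A, 2)), -22) = Add(Mul(2, Pow(A, 2)), -22) = Add(-22, Mul(2, Pow(A, 2))))
Mul(Add(-45995, Function('F')(-47)), Pow(Add(Function('b')(c, 113), -22739), -1)) = Mul(Add(-45995, Add(-22, Mul(2, Pow(-47, 2)))), Pow(Add(Add(2, Mul(Rational(-1, 4), 113, Rational(162, 7))), -22739), -1)) = Mul(Add(-45995, Add(-22, Mul(2, 2209))), Pow(Add(Add(2, Rational(-9153, 14)), -22739), -1)) = Mul(Add(-45995, Add(-22, 4418)), Pow(Add(Rational(-9125, 14), -22739), -1)) = Mul(Add(-45995, 4396), Pow(Rational(-327471, 14), -1)) = Mul(-41599, Rational(-14, 327471)) = Rational(34258, 19263)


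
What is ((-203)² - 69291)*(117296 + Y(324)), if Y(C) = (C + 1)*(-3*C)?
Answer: 5577197528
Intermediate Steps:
Y(C) = -3*C*(1 + C) (Y(C) = (1 + C)*(-3*C) = -3*C*(1 + C))
((-203)² - 69291)*(117296 + Y(324)) = ((-203)² - 69291)*(117296 - 3*324*(1 + 324)) = (41209 - 69291)*(117296 - 3*324*325) = -28082*(117296 - 315900) = -28082*(-198604) = 5577197528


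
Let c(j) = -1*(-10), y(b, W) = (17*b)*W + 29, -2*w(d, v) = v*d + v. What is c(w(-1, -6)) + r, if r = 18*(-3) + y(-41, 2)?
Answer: -1409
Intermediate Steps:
w(d, v) = -v/2 - d*v/2 (w(d, v) = -(v*d + v)/2 = -(d*v + v)/2 = -(v + d*v)/2 = -v/2 - d*v/2)
y(b, W) = 29 + 17*W*b (y(b, W) = 17*W*b + 29 = 29 + 17*W*b)
c(j) = 10
r = -1419 (r = 18*(-3) + (29 + 17*2*(-41)) = -54 + (29 - 1394) = -54 - 1365 = -1419)
c(w(-1, -6)) + r = 10 - 1419 = -1409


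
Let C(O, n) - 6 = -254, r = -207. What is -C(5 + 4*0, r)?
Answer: 248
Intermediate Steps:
C(O, n) = -248 (C(O, n) = 6 - 254 = -248)
-C(5 + 4*0, r) = -1*(-248) = 248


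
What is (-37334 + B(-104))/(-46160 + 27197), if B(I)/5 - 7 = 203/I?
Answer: 3880111/1972152 ≈ 1.9675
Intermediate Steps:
B(I) = 35 + 1015/I (B(I) = 35 + 5*(203/I) = 35 + 1015/I)
(-37334 + B(-104))/(-46160 + 27197) = (-37334 + (35 + 1015/(-104)))/(-46160 + 27197) = (-37334 + (35 + 1015*(-1/104)))/(-18963) = (-37334 + (35 - 1015/104))*(-1/18963) = (-37334 + 2625/104)*(-1/18963) = -3880111/104*(-1/18963) = 3880111/1972152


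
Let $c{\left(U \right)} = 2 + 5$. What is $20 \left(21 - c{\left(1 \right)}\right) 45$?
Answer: $12600$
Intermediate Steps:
$c{\left(U \right)} = 7$
$20 \left(21 - c{\left(1 \right)}\right) 45 = 20 \left(21 - 7\right) 45 = 20 \cdot 14 \cdot 45 = 280 \cdot 45 = 12600$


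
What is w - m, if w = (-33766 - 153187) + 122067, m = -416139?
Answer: 351253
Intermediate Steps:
w = -64886 (w = -186953 + 122067 = -64886)
w - m = -64886 - 1*(-416139) = -64886 + 416139 = 351253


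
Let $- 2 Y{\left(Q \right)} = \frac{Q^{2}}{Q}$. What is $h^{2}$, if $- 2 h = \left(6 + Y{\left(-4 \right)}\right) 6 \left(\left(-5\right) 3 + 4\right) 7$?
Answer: $3415104$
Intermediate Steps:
$Y{\left(Q \right)} = - \frac{Q}{2}$ ($Y{\left(Q \right)} = - \frac{Q^{2} \frac{1}{Q}}{2} = - \frac{Q}{2}$)
$h = 1848$ ($h = - \frac{\left(6 - -2\right) 6 \left(\left(-5\right) 3 + 4\right) 7}{2} = - \frac{\left(6 + 2\right) 6 \left(-15 + 4\right) 7}{2} = - \frac{8 \cdot 6 \left(-11\right) 7}{2} = - \frac{48 \left(-11\right) 7}{2} = - \frac{\left(-528\right) 7}{2} = \left(- \frac{1}{2}\right) \left(-3696\right) = 1848$)
$h^{2} = 1848^{2} = 3415104$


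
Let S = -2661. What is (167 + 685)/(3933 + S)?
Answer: 71/106 ≈ 0.66981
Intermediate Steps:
(167 + 685)/(3933 + S) = (167 + 685)/(3933 - 2661) = 852/1272 = 852*(1/1272) = 71/106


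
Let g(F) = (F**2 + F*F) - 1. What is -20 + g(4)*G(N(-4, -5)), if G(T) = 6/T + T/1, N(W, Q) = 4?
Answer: 301/2 ≈ 150.50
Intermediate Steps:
g(F) = -1 + 2*F**2 (g(F) = (F**2 + F**2) - 1 = 2*F**2 - 1 = -1 + 2*F**2)
G(T) = T + 6/T (G(T) = 6/T + T*1 = 6/T + T = T + 6/T)
-20 + g(4)*G(N(-4, -5)) = -20 + (-1 + 2*4**2)*(4 + 6/4) = -20 + (-1 + 2*16)*(4 + 6*(1/4)) = -20 + (-1 + 32)*(4 + 3/2) = -20 + 31*(11/2) = -20 + 341/2 = 301/2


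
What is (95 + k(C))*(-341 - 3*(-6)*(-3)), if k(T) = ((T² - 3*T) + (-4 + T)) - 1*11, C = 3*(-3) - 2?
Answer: -88085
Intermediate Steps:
C = -11 (C = -9 - 2 = -11)
k(T) = -15 + T² - 2*T (k(T) = (-4 + T² - 2*T) - 11 = -15 + T² - 2*T)
(95 + k(C))*(-341 - 3*(-6)*(-3)) = (95 + (-15 + (-11)² - 2*(-11)))*(-341 - 3*(-6)*(-3)) = (95 + (-15 + 121 + 22))*(-341 + 18*(-3)) = (95 + 128)*(-341 - 54) = 223*(-395) = -88085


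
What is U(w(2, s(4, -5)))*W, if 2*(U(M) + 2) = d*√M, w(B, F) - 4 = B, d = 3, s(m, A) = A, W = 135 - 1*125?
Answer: -20 + 15*√6 ≈ 16.742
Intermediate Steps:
W = 10 (W = 135 - 125 = 10)
w(B, F) = 4 + B
U(M) = -2 + 3*√M/2 (U(M) = -2 + (3*√M)/2 = -2 + 3*√M/2)
U(w(2, s(4, -5)))*W = (-2 + 3*√(4 + 2)/2)*10 = (-2 + 3*√6/2)*10 = -20 + 15*√6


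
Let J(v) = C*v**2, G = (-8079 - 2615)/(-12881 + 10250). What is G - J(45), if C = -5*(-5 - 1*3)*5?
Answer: -1065544306/2631 ≈ -4.0500e+5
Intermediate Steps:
C = 200 (C = -5*(-5 - 3)*5 = -5*(-8)*5 = 40*5 = 200)
G = 10694/2631 (G = -10694/(-2631) = -10694*(-1/2631) = 10694/2631 ≈ 4.0646)
J(v) = 200*v**2
G - J(45) = 10694/2631 - 200*45**2 = 10694/2631 - 200*2025 = 10694/2631 - 1*405000 = 10694/2631 - 405000 = -1065544306/2631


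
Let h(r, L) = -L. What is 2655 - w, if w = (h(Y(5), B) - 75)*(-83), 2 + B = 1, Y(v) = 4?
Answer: -3487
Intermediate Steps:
B = -1 (B = -2 + 1 = -1)
w = 6142 (w = (-1*(-1) - 75)*(-83) = (1 - 75)*(-83) = -74*(-83) = 6142)
2655 - w = 2655 - 1*6142 = 2655 - 6142 = -3487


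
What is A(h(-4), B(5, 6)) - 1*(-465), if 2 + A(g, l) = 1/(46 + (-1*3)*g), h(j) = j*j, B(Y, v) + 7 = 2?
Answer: 925/2 ≈ 462.50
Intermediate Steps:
B(Y, v) = -5 (B(Y, v) = -7 + 2 = -5)
h(j) = j**2
A(g, l) = -2 + 1/(46 - 3*g) (A(g, l) = -2 + 1/(46 + (-1*3)*g) = -2 + 1/(46 - 3*g))
A(h(-4), B(5, 6)) - 1*(-465) = (91 - 6*(-4)**2)/(-46 + 3*(-4)**2) - 1*(-465) = (91 - 6*16)/(-46 + 3*16) + 465 = (91 - 96)/(-46 + 48) + 465 = -5/2 + 465 = 925/2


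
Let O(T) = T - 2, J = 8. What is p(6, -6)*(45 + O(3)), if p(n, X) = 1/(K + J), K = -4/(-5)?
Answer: 115/22 ≈ 5.2273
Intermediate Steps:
O(T) = -2 + T
K = ⅘ (K = -4*(-⅕) = ⅘ ≈ 0.80000)
p(n, X) = 5/44 (p(n, X) = 1/(⅘ + 8) = 1/(44/5) = 5/44)
p(6, -6)*(45 + O(3)) = 5*(45 + (-2 + 3))/44 = 5*(45 + 1)/44 = (5/44)*46 = 115/22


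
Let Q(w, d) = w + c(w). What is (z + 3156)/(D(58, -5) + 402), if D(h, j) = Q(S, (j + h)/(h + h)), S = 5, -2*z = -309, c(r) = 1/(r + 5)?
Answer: 11035/1357 ≈ 8.1319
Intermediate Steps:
c(r) = 1/(5 + r)
z = 309/2 (z = -½*(-309) = 309/2 ≈ 154.50)
Q(w, d) = w + 1/(5 + w)
D(h, j) = 51/10 (D(h, j) = (1 + 5*(5 + 5))/(5 + 5) = (1 + 5*10)/10 = (1 + 50)/10 = (⅒)*51 = 51/10)
(z + 3156)/(D(58, -5) + 402) = (309/2 + 3156)/(51/10 + 402) = 6621/(2*(4071/10)) = (6621/2)*(10/4071) = 11035/1357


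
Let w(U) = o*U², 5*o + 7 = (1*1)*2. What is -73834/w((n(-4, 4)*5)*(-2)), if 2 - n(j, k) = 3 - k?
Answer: 36917/450 ≈ 82.038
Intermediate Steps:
n(j, k) = -1 + k (n(j, k) = 2 - (3 - k) = 2 + (-3 + k) = -1 + k)
o = -1 (o = -7/5 + ((1*1)*2)/5 = -7/5 + (1*2)/5 = -7/5 + (⅕)*2 = -7/5 + ⅖ = -1)
w(U) = -U²
-73834/w((n(-4, 4)*5)*(-2)) = -73834*(-1/(100*(-1 + 4)²)) = -73834/((-((3*5)*(-2))²)) = -73834/((-(15*(-2))²)) = -73834/((-1*(-30)²)) = -73834/((-1*900)) = -73834/(-900) = -73834*(-1/900) = 36917/450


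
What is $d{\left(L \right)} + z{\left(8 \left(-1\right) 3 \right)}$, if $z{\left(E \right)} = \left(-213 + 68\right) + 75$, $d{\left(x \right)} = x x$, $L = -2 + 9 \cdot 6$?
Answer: $2634$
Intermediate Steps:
$L = 52$ ($L = -2 + 54 = 52$)
$d{\left(x \right)} = x^{2}$
$z{\left(E \right)} = -70$ ($z{\left(E \right)} = -145 + 75 = -70$)
$d{\left(L \right)} + z{\left(8 \left(-1\right) 3 \right)} = 52^{2} - 70 = 2704 - 70 = 2634$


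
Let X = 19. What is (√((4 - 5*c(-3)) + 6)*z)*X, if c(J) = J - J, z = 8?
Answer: 152*√10 ≈ 480.67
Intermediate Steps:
c(J) = 0
(√((4 - 5*c(-3)) + 6)*z)*X = (√((4 - 5*0) + 6)*8)*19 = (√((4 + 0) + 6)*8)*19 = (√(4 + 6)*8)*19 = (√10*8)*19 = (8*√10)*19 = 152*√10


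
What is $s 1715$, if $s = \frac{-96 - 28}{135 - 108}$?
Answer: $- \frac{212660}{27} \approx -7876.3$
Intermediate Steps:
$s = - \frac{124}{27} \approx -4.5926$
$s 1715 = \left(- \frac{124}{27}\right) 1715 = - \frac{212660}{27}$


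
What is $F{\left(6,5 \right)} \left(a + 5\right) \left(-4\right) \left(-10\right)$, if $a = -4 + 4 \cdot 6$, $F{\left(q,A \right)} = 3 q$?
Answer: $18000$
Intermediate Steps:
$a = 20$ ($a = -4 + 24 = 20$)
$F{\left(6,5 \right)} \left(a + 5\right) \left(-4\right) \left(-10\right) = 3 \cdot 6 \left(20 + 5\right) \left(-4\right) \left(-10\right) = 18 \cdot 25 \left(-4\right) \left(-10\right) = 18 \left(-100\right) \left(-10\right) = \left(-1800\right) \left(-10\right) = 18000$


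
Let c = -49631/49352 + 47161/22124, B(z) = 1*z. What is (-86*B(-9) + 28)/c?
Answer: 7061892304/9914947 ≈ 712.25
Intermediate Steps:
B(z) = z
c = 9914947/8805352 (c = -49631*1/49352 + 47161*(1/22124) = -1601/1592 + 47161/22124 = 9914947/8805352 ≈ 1.1260)
(-86*B(-9) + 28)/c = (-86*(-9) + 28)/(9914947/8805352) = (774 + 28)*(8805352/9914947) = 802*(8805352/9914947) = 7061892304/9914947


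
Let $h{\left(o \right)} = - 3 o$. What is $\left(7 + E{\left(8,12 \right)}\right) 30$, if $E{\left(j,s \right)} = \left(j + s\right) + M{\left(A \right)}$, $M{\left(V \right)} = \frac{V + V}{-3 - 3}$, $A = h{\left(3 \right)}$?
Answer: $900$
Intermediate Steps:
$A = -9$ ($A = \left(-3\right) 3 = -9$)
$M{\left(V \right)} = - \frac{V}{3}$ ($M{\left(V \right)} = \frac{2 V}{-6} = 2 V \left(- \frac{1}{6}\right) = - \frac{V}{3}$)
$E{\left(j,s \right)} = 3 + j + s$ ($E{\left(j,s \right)} = \left(j + s\right) - -3 = \left(j + s\right) + 3 = 3 + j + s$)
$\left(7 + E{\left(8,12 \right)}\right) 30 = \left(7 + \left(3 + 8 + 12\right)\right) 30 = \left(7 + 23\right) 30 = 30 \cdot 30 = 900$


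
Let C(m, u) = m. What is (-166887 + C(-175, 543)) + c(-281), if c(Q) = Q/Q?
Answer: -167061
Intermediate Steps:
c(Q) = 1
(-166887 + C(-175, 543)) + c(-281) = (-166887 - 175) + 1 = -167062 + 1 = -167061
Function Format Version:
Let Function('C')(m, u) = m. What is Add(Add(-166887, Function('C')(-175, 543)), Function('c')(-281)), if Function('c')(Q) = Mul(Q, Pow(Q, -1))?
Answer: -167061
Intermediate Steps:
Function('c')(Q) = 1
Add(Add(-166887, Function('C')(-175, 543)), Function('c')(-281)) = Add(Add(-166887, -175), 1) = Add(-167062, 1) = -167061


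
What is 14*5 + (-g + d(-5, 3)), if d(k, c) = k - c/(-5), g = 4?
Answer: 308/5 ≈ 61.600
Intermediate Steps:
d(k, c) = k + c/5 (d(k, c) = k - c*(-1)/5 = k - (-1)*c/5 = k + c/5)
14*5 + (-g + d(-5, 3)) = 14*5 + (-1*4 + (-5 + (1/5)*3)) = 70 + (-4 + (-5 + 3/5)) = 70 + (-4 - 22/5) = 70 - 42/5 = 308/5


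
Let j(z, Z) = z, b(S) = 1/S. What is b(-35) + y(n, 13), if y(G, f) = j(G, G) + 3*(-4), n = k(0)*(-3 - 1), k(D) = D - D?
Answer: -421/35 ≈ -12.029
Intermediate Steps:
k(D) = 0
n = 0 (n = 0*(-3 - 1) = 0*(-4) = 0)
y(G, f) = -12 + G (y(G, f) = G + 3*(-4) = G - 12 = -12 + G)
b(-35) + y(n, 13) = 1/(-35) + (-12 + 0) = -1/35 - 12 = -421/35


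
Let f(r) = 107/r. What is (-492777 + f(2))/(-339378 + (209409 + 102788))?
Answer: 985447/54362 ≈ 18.128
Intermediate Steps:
(-492777 + f(2))/(-339378 + (209409 + 102788)) = (-492777 + 107/2)/(-339378 + (209409 + 102788)) = (-492777 + 107*(½))/(-339378 + 312197) = (-492777 + 107/2)/(-27181) = -985447/2*(-1/27181) = 985447/54362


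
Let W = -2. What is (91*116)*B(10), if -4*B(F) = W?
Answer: 5278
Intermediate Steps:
B(F) = ½ (B(F) = -¼*(-2) = ½)
(91*116)*B(10) = (91*116)*(½) = 10556*(½) = 5278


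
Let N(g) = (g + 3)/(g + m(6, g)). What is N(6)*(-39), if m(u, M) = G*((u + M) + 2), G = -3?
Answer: 39/4 ≈ 9.7500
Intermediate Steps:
m(u, M) = -6 - 3*M - 3*u (m(u, M) = -3*((u + M) + 2) = -3*((M + u) + 2) = -3*(2 + M + u) = -6 - 3*M - 3*u)
N(g) = (3 + g)/(-24 - 2*g) (N(g) = (g + 3)/(g + (-6 - 3*g - 3*6)) = (3 + g)/(g + (-6 - 3*g - 18)) = (3 + g)/(g + (-24 - 3*g)) = (3 + g)/(-24 - 2*g))
N(6)*(-39) = ((3 + 6)/(2*(-12 - 1*6)))*(-39) = ((½)*9/(-12 - 6))*(-39) = ((½)*9/(-18))*(-39) = ((½)*(-1/18)*9)*(-39) = -¼*(-39) = 39/4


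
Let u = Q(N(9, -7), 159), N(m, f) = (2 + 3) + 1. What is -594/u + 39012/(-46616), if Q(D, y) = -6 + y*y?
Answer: -84476517/98184950 ≈ -0.86038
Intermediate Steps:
N(m, f) = 6 (N(m, f) = 5 + 1 = 6)
Q(D, y) = -6 + y²
u = 25275 (u = -6 + 159² = -6 + 25281 = 25275)
-594/u + 39012/(-46616) = -594/25275 + 39012/(-46616) = -594*1/25275 + 39012*(-1/46616) = -198/8425 - 9753/11654 = -84476517/98184950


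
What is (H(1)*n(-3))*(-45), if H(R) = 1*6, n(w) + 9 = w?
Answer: 3240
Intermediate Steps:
n(w) = -9 + w
H(R) = 6
(H(1)*n(-3))*(-45) = (6*(-9 - 3))*(-45) = (6*(-12))*(-45) = -72*(-45) = 3240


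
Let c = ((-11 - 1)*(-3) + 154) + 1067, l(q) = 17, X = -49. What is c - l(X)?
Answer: 1240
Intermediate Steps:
c = 1257 (c = (-12*(-3) + 154) + 1067 = (36 + 154) + 1067 = 190 + 1067 = 1257)
c - l(X) = 1257 - 1*17 = 1257 - 17 = 1240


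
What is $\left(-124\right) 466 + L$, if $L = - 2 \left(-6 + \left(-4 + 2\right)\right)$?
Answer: $-57768$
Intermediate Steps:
$L = 16$ ($L = - 2 \left(-6 - 2\right) = \left(-2\right) \left(-8\right) = 16$)
$\left(-124\right) 466 + L = \left(-124\right) 466 + 16 = -57784 + 16 = -57768$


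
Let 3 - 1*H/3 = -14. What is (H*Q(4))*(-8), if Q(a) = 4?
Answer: -1632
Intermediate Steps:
H = 51 (H = 9 - 3*(-14) = 9 + 42 = 51)
(H*Q(4))*(-8) = (51*4)*(-8) = 204*(-8) = -1632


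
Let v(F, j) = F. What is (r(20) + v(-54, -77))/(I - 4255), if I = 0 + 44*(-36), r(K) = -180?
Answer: 234/5839 ≈ 0.040075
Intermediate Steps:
I = -1584 (I = 0 - 1584 = -1584)
(r(20) + v(-54, -77))/(I - 4255) = (-180 - 54)/(-1584 - 4255) = -234/(-5839) = -234*(-1/5839) = 234/5839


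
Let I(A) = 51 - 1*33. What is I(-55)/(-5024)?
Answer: -9/2512 ≈ -0.0035828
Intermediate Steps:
I(A) = 18 (I(A) = 51 - 33 = 18)
I(-55)/(-5024) = 18/(-5024) = 18*(-1/5024) = -9/2512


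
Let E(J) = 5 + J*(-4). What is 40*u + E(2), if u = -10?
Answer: -403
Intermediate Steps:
E(J) = 5 - 4*J
40*u + E(2) = 40*(-10) + (5 - 4*2) = -400 + (5 - 8) = -400 - 3 = -403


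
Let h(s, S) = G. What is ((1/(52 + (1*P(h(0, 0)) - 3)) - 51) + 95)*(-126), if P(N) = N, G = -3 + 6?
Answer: -144207/26 ≈ -5546.4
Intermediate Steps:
G = 3
h(s, S) = 3
((1/(52 + (1*P(h(0, 0)) - 3)) - 51) + 95)*(-126) = ((1/(52 + (1*3 - 3)) - 51) + 95)*(-126) = ((1/(52 + (3 - 3)) - 51) + 95)*(-126) = ((1/(52 + 0) - 51) + 95)*(-126) = ((1/52 - 51) + 95)*(-126) = (-2651/52 + 95)*(-126) = (2289/52)*(-126) = -144207/26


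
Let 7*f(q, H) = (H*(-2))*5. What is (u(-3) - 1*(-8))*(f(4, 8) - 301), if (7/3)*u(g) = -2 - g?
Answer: -129033/49 ≈ -2633.3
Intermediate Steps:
u(g) = -6/7 - 3*g/7 (u(g) = 3*(-2 - g)/7 = -6/7 - 3*g/7)
f(q, H) = -10*H/7 (f(q, H) = ((H*(-2))*5)/7 = (-2*H*5)/7 = (-10*H)/7 = -10*H/7)
(u(-3) - 1*(-8))*(f(4, 8) - 301) = ((-6/7 - 3/7*(-3)) - 1*(-8))*(-10/7*8 - 301) = ((-6/7 + 9/7) + 8)*(-80/7 - 301) = (3/7 + 8)*(-2187/7) = (59/7)*(-2187/7) = -129033/49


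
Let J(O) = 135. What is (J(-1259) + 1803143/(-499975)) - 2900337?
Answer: -1450030298093/499975 ≈ -2.9002e+6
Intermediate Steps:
(J(-1259) + 1803143/(-499975)) - 2900337 = (135 + 1803143/(-499975)) - 2900337 = (135 + 1803143*(-1/499975)) - 2900337 = (135 - 1803143/499975) - 2900337 = 65693482/499975 - 2900337 = -1450030298093/499975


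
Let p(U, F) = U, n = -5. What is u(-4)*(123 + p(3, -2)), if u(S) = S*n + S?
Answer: 2016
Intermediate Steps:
u(S) = -4*S (u(S) = S*(-5) + S = -5*S + S = -4*S)
u(-4)*(123 + p(3, -2)) = (-4*(-4))*(123 + 3) = 16*126 = 2016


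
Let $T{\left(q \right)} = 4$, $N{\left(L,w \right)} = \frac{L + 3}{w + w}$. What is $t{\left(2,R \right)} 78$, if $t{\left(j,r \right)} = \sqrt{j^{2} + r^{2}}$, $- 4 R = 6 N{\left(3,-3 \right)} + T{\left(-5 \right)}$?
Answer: $39 \sqrt{17} \approx 160.8$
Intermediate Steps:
$N{\left(L,w \right)} = \frac{3 + L}{2 w}$
$R = \frac{1}{2}$ ($R = - \frac{6 \frac{3 + 3}{2 \left(-3\right)} + 4}{4} = - \frac{6 \cdot \frac{1}{2} \left(- \frac{1}{3}\right) 6 + 4}{4} = - \frac{6 \left(-1\right) + 4}{4} = - \frac{-6 + 4}{4} = \left(- \frac{1}{4}\right) \left(-2\right) = \frac{1}{2} \approx 0.5$)
$t{\left(2,R \right)} 78 = \sqrt{2^{2} + \left(\frac{1}{2}\right)^{2}} \cdot 78 = \sqrt{4 + \frac{1}{4}} \cdot 78 = \sqrt{\frac{17}{4}} \cdot 78 = \frac{\sqrt{17}}{2} \cdot 78 = 39 \sqrt{17}$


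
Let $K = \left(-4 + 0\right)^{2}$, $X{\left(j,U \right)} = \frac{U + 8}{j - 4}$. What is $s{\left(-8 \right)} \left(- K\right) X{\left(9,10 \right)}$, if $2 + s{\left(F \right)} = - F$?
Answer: $- \frac{1728}{5} \approx -345.6$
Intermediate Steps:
$X{\left(j,U \right)} = \frac{8 + U}{-4 + j}$
$s{\left(F \right)} = -2 - F$
$K = 16$ ($K = \left(-4\right)^{2} = 16$)
$s{\left(-8 \right)} \left(- K\right) X{\left(9,10 \right)} = \left(-2 - -8\right) \left(\left(-1\right) 16\right) \frac{8 + 10}{-4 + 9} = \left(-2 + 8\right) \left(-16\right) \frac{1}{5} \cdot 18 = 6 \left(-16\right) \frac{1}{5} \cdot 18 = \left(-96\right) \frac{18}{5} = - \frac{1728}{5}$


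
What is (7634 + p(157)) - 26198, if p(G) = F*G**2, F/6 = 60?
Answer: 8855076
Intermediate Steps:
F = 360 (F = 6*60 = 360)
p(G) = 360*G**2
(7634 + p(157)) - 26198 = (7634 + 360*157**2) - 26198 = (7634 + 360*24649) - 26198 = (7634 + 8873640) - 26198 = 8881274 - 26198 = 8855076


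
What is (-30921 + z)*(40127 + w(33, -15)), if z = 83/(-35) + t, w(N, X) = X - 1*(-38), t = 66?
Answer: -8672464240/7 ≈ -1.2389e+9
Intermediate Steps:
w(N, X) = 38 + X (w(N, X) = X + 38 = 38 + X)
z = 2227/35 (z = 83/(-35) + 66 = -1/35*83 + 66 = -83/35 + 66 = 2227/35 ≈ 63.629)
(-30921 + z)*(40127 + w(33, -15)) = (-30921 + 2227/35)*(40127 + (38 - 15)) = -1080008*(40127 + 23)/35 = -1080008/35*40150 = -8672464240/7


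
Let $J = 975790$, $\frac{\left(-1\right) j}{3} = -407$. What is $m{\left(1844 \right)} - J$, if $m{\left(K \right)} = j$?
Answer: $-974569$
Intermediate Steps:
$j = 1221$ ($j = \left(-3\right) \left(-407\right) = 1221$)
$m{\left(K \right)} = 1221$
$m{\left(1844 \right)} - J = 1221 - 975790 = -974569$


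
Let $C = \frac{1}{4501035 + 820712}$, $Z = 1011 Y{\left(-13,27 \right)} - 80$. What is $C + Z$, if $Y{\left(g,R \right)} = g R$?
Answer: $- \frac{1888906201926}{5321747} \approx -3.5494 \cdot 10^{5}$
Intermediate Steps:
$Y{\left(g,R \right)} = R g$
$Z = -354941$ ($Z = 1011 \cdot 27 \left(-13\right) - 80 = 1011 \left(-351\right) - 80 = -354861 - 80 = -354941$)
$C = \frac{1}{5321747} \approx 1.8791 \cdot 10^{-7}$
$C + Z = \frac{1}{5321747} - 354941 = - \frac{1888906201926}{5321747}$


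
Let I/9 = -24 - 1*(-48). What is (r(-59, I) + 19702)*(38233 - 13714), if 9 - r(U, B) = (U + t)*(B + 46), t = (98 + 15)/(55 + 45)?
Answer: 42752480793/50 ≈ 8.5505e+8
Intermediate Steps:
I = 216 (I = 9*(-24 - 1*(-48)) = 9*(-24 + 48) = 9*24 = 216)
t = 113/100 ≈ 1.1300
r(U, B) = 9 - (46 + B)*(113/100 + U) (r(U, B) = 9 - (U + 113/100)*(B + 46) = 9 - (113/100 + U)*(46 + B) = 9 - (46 + B)*(113/100 + U))
(r(-59, I) + 19702)*(38233 - 13714) = ((-2149/50 - 46*(-59) - 113/100*216 - 1*216*(-59)) + 19702)*(38233 - 13714) = ((-2149/50 + 2714 - 6102/25 + 12744) + 19702)*24519 = (758547/50 + 19702)*24519 = (1743647/50)*24519 = 42752480793/50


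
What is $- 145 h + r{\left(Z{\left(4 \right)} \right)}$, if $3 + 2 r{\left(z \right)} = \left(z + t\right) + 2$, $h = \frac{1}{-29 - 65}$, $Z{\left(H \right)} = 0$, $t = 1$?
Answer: $\frac{145}{94} \approx 1.5426$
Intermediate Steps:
$h = - \frac{1}{94}$ ($h = \frac{1}{-94} = - \frac{1}{94} \approx -0.010638$)
$r{\left(z \right)} = \frac{z}{2}$ ($r{\left(z \right)} = - \frac{3}{2} + \frac{\left(z + 1\right) + 2}{2} = - \frac{3}{2} + \frac{\left(1 + z\right) + 2}{2} = - \frac{3}{2} + \frac{3 + z}{2} = - \frac{3}{2} + \left(\frac{3}{2} + \frac{z}{2}\right) = \frac{z}{2}$)
$- 145 h + r{\left(Z{\left(4 \right)} \right)} = \left(-145\right) \left(- \frac{1}{94}\right) + \frac{1}{2} \cdot 0 = \frac{145}{94} + 0 = \frac{145}{94}$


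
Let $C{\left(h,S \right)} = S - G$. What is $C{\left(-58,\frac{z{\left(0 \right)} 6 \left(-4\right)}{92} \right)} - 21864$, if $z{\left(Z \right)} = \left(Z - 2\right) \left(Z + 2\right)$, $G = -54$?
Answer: $- \frac{501606}{23} \approx -21809.0$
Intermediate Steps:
$z{\left(Z \right)} = \left(-2 + Z\right) \left(2 + Z\right)$
$C{\left(h,S \right)} = 54 + S$ ($C{\left(h,S \right)} = S - -54 = S + 54 = 54 + S$)
$C{\left(-58,\frac{z{\left(0 \right)} 6 \left(-4\right)}{92} \right)} - 21864 = \left(54 + \frac{\left(-4 + 0^{2}\right) 6 \left(-4\right)}{92}\right) - 21864 = \left(54 + \left(-4 + 0\right) 6 \left(-4\right) \frac{1}{92}\right) - 21864 = \left(54 + \left(-4\right) 6 \left(-4\right) \frac{1}{92}\right) - 21864 = \left(54 + \left(-24\right) \left(-4\right) \frac{1}{92}\right) - 21864 = \left(54 + 96 \cdot \frac{1}{92}\right) - 21864 = \left(54 + \frac{24}{23}\right) - 21864 = \frac{1266}{23} - 21864 = - \frac{501606}{23}$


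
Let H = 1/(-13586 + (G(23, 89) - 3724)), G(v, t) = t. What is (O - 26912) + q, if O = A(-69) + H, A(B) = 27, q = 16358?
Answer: -181285468/17221 ≈ -10527.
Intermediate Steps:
H = -1/17221 (H = 1/(-13586 + (89 - 3724)) = 1/(-13586 - 3635) = 1/(-17221) = -1/17221 ≈ -5.8069e-5)
O = 464966/17221 (O = 27 - 1/17221 = 464966/17221 ≈ 27.000)
(O - 26912) + q = (464966/17221 - 26912) + 16358 = -462986586/17221 + 16358 = -181285468/17221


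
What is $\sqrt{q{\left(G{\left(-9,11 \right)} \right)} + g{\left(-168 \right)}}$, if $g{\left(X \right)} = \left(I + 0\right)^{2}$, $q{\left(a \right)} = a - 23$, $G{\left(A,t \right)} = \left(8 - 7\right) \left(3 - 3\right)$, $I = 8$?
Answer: $\sqrt{41} \approx 6.4031$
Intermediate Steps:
$G{\left(A,t \right)} = 0$ ($G{\left(A,t \right)} = 1 \cdot 0 = 0$)
$q{\left(a \right)} = -23 + a$ ($q{\left(a \right)} = a - 23 = -23 + a$)
$g{\left(X \right)} = 64$ ($g{\left(X \right)} = \left(8 + 0\right)^{2} = 8^{2} = 64$)
$\sqrt{q{\left(G{\left(-9,11 \right)} \right)} + g{\left(-168 \right)}} = \sqrt{\left(-23 + 0\right) + 64} = \sqrt{-23 + 64} = \sqrt{41}$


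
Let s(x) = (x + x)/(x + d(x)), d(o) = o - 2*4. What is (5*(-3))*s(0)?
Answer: 0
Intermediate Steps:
d(o) = -8 + o (d(o) = o - 1*8 = o - 8 = -8 + o)
s(x) = 2*x/(-8 + 2*x) (s(x) = (x + x)/(x + (-8 + x)) = (2*x)/(-8 + 2*x) = 2*x/(-8 + 2*x))
(5*(-3))*s(0) = (5*(-3))*(0/(-4 + 0)) = -0/(-4) = -0*(-1)/4 = -15*0 = 0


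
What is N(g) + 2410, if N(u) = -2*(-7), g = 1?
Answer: 2424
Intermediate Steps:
N(u) = 14
N(g) + 2410 = 14 + 2410 = 2424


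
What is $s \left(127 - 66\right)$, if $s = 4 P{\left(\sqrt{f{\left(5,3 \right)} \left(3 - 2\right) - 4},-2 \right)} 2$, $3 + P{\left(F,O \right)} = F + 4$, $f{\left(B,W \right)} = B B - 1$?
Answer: $488 + 976 \sqrt{5} \approx 2670.4$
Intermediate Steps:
$f{\left(B,W \right)} = -1 + B^{2}$ ($f{\left(B,W \right)} = B^{2} - 1 = -1 + B^{2}$)
$P{\left(F,O \right)} = 1 + F$ ($P{\left(F,O \right)} = -3 + \left(F + 4\right) = -3 + \left(4 + F\right) = 1 + F$)
$s = 8 + 16 \sqrt{5}$ ($s = 4 \left(1 + \sqrt{\left(-1 + 5^{2}\right) \left(3 - 2\right) - 4}\right) 2 = 4 \left(1 + \sqrt{\left(-1 + 25\right) 1 - 4}\right) 2 = 4 \left(1 + \sqrt{24 \cdot 1 - 4}\right) 2 = 4 \left(1 + \sqrt{24 - 4}\right) 2 = 4 \left(1 + \sqrt{20}\right) 2 = 4 \left(1 + 2 \sqrt{5}\right) 2 = \left(4 + 8 \sqrt{5}\right) 2 = 8 + 16 \sqrt{5} \approx 43.777$)
$s \left(127 - 66\right) = \left(8 + 16 \sqrt{5}\right) \left(127 - 66\right) = \left(8 + 16 \sqrt{5}\right) 61 = 488 + 976 \sqrt{5}$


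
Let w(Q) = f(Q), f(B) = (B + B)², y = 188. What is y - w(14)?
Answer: -596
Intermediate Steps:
f(B) = 4*B² (f(B) = (2*B)² = 4*B²)
w(Q) = 4*Q²
y - w(14) = 188 - 4*14² = 188 - 4*196 = 188 - 1*784 = 188 - 784 = -596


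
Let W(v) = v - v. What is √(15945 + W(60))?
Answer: √15945 ≈ 126.27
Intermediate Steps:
W(v) = 0
√(15945 + W(60)) = √(15945 + 0) = √15945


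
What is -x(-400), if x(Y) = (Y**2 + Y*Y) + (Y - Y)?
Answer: -320000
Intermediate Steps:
x(Y) = 2*Y**2 (x(Y) = (Y**2 + Y**2) + 0 = 2*Y**2 + 0 = 2*Y**2)
-x(-400) = -2*(-400)**2 = -2*160000 = -1*320000 = -320000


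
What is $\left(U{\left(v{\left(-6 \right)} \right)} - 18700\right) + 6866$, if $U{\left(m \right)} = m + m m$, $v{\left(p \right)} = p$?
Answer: $-11804$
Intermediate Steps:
$U{\left(m \right)} = m + m^{2}$
$\left(U{\left(v{\left(-6 \right)} \right)} - 18700\right) + 6866 = \left(- 6 \left(1 - 6\right) - 18700\right) + 6866 = \left(\left(-6\right) \left(-5\right) - 18700\right) + 6866 = \left(30 - 18700\right) + 6866 = -18670 + 6866 = -11804$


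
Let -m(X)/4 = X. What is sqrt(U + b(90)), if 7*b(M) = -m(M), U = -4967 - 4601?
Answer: 2*I*sqrt(116578)/7 ≈ 97.553*I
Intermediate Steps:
m(X) = -4*X
U = -9568
b(M) = 4*M/7 (b(M) = (-(-4)*M)/7 = (4*M)/7 = 4*M/7)
sqrt(U + b(90)) = sqrt(-9568 + (4/7)*90) = sqrt(-9568 + 360/7) = sqrt(-66616/7) = 2*I*sqrt(116578)/7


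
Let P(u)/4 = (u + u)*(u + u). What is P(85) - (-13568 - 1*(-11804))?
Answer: 117364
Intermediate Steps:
P(u) = 16*u**2 (P(u) = 4*((u + u)*(u + u)) = 4*((2*u)*(2*u)) = 4*(4*u**2) = 16*u**2)
P(85) - (-13568 - 1*(-11804)) = 16*85**2 - (-13568 - 1*(-11804)) = 16*7225 - (-13568 + 11804) = 115600 - 1*(-1764) = 115600 + 1764 = 117364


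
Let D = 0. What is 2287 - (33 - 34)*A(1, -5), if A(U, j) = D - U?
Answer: 2286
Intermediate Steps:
A(U, j) = -U (A(U, j) = 0 - U = -U)
2287 - (33 - 34)*A(1, -5) = 2287 - (33 - 34)*(-1*1) = 2287 - (-1)*(-1) = 2287 - 1*1 = 2287 - 1 = 2286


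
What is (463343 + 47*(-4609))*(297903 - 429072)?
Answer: -32362015680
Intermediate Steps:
(463343 + 47*(-4609))*(297903 - 429072) = (463343 - 216623)*(-131169) = 246720*(-131169) = -32362015680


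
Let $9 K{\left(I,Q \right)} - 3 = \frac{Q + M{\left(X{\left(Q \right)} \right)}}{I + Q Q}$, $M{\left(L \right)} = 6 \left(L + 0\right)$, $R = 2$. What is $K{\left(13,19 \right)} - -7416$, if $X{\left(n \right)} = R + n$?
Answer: $\frac{24963523}{3366} \approx 7416.4$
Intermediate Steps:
$X{\left(n \right)} = 2 + n$
$M{\left(L \right)} = 6 L$
$K{\left(I,Q \right)} = \frac{1}{3} + \frac{12 + 7 Q}{9 \left(I + Q^{2}\right)}$ ($K{\left(I,Q \right)} = \frac{1}{3} + \frac{\left(Q + 6 \left(2 + Q\right)\right) \frac{1}{I + Q Q}}{9} = \frac{1}{3} + \frac{\left(Q + \left(12 + 6 Q\right)\right) \frac{1}{I + Q^{2}}}{9} = \frac{1}{3} + \frac{\left(12 + 7 Q\right) \frac{1}{I + Q^{2}}}{9} = \frac{1}{3} + \frac{\frac{1}{I + Q^{2}} \left(12 + 7 Q\right)}{9} = \frac{1}{3} + \frac{12 + 7 Q}{9 \left(I + Q^{2}\right)}$)
$K{\left(13,19 \right)} - -7416 = \frac{12 + 3 \cdot 13 + 3 \cdot 19^{2} + 7 \cdot 19}{9 \left(13 + 19^{2}\right)} - -7416 = \frac{12 + 39 + 3 \cdot 361 + 133}{9 \left(13 + 361\right)} + 7416 = \frac{12 + 39 + 1083 + 133}{9 \cdot 374} + 7416 = \frac{1}{9} \cdot \frac{1}{374} \cdot 1267 + 7416 = \frac{1267}{3366} + 7416 = \frac{24963523}{3366}$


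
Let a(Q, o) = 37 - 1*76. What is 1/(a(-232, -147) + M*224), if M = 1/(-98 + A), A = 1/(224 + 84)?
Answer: -30183/1246129 ≈ -0.024221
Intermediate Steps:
A = 1/308 ≈ 0.0032468
M = -308/30183 (M = 1/(-98 + 1/308) = 1/(-30183/308) = -308/30183 ≈ -0.010204)
a(Q, o) = -39 (a(Q, o) = 37 - 76 = -39)
1/(a(-232, -147) + M*224) = 1/(-39 - 308/30183*224) = 1/(-39 - 68992/30183) = 1/(-1246129/30183) = -30183/1246129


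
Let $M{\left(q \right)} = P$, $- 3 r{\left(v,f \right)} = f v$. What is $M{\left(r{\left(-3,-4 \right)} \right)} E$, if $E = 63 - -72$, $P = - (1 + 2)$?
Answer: $-405$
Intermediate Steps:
$r{\left(v,f \right)} = - \frac{f v}{3}$
$P = -3$ ($P = \left(-1\right) 3 = -3$)
$M{\left(q \right)} = -3$
$E = 135$ ($E = 63 + 72 = 135$)
$M{\left(r{\left(-3,-4 \right)} \right)} E = \left(-3\right) 135 = -405$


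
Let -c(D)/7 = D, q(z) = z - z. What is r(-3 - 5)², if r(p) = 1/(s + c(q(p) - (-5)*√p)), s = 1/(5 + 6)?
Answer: 121/(1 - 770*I*√2)² ≈ -0.00010204 + 1.8741e-7*I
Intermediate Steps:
q(z) = 0
s = 1/11 ≈ 0.090909
c(D) = -7*D
r(p) = 1/(1/11 - 35*√p) (r(p) = 1/(1/11 - 7*(0 - (-5)*√p)) = 1/(1/11 - 7*(0 + 5*√p)) = 1/(1/11 - 35*√p))
r(-3 - 5)² = (-11/(-1 + 385*√(-3 - 5)))² = (-11/(-1 + 385*√(-8)))² = (-11/(-1 + 385*(2*I*√2)))² = (-11/(-1 + 770*I*√2))² = 121/(-1 + 770*I*√2)²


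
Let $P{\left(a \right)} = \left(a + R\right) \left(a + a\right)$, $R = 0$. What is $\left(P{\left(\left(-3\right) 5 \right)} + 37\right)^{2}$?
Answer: $237169$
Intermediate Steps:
$P{\left(a \right)} = 2 a^{2}$ ($P{\left(a \right)} = \left(a + 0\right) \left(a + a\right) = a 2 a = 2 a^{2}$)
$\left(P{\left(\left(-3\right) 5 \right)} + 37\right)^{2} = \left(2 \left(\left(-3\right) 5\right)^{2} + 37\right)^{2} = \left(2 \left(-15\right)^{2} + 37\right)^{2} = \left(2 \cdot 225 + 37\right)^{2} = \left(450 + 37\right)^{2} = 487^{2} = 237169$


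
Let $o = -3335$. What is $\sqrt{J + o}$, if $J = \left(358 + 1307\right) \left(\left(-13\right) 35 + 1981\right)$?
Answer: $\sqrt{2537455} \approx 1592.9$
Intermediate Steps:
$J = 2540790$ ($J = 1665 \left(-455 + 1981\right) = 1665 \cdot 1526 = 2540790$)
$\sqrt{J + o} = \sqrt{2540790 - 3335} = \sqrt{2537455}$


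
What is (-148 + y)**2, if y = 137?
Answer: 121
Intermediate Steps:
(-148 + y)**2 = (-148 + 137)**2 = (-11)**2 = 121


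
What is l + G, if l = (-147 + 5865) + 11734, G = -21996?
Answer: -4544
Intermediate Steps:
l = 17452 (l = 5718 + 11734 = 17452)
l + G = 17452 - 21996 = -4544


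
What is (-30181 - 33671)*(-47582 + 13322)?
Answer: 2187569520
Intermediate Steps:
(-30181 - 33671)*(-47582 + 13322) = -63852*(-34260) = 2187569520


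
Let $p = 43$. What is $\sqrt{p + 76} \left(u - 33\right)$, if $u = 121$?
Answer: $88 \sqrt{119} \approx 959.97$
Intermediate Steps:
$\sqrt{p + 76} \left(u - 33\right) = \sqrt{43 + 76} \left(121 - 33\right) = \sqrt{119} \cdot 88 = 88 \sqrt{119}$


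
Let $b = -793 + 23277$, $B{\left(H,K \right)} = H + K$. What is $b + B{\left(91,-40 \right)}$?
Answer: $22535$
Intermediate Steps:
$b = 22484$
$b + B{\left(91,-40 \right)} = 22484 + \left(91 - 40\right) = 22484 + 51 = 22535$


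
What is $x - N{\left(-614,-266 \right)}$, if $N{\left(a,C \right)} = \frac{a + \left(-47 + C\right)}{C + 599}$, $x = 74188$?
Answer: $\frac{2745059}{37} \approx 74191.0$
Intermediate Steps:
$N{\left(a,C \right)} = \frac{-47 + C + a}{599 + C}$
$x - N{\left(-614,-266 \right)} = 74188 - \frac{-47 - 266 - 614}{599 - 266} = 74188 - \frac{1}{333} \left(-927\right) = 74188 - - \frac{103}{37} = 74188 + \frac{103}{37} = \frac{2745059}{37}$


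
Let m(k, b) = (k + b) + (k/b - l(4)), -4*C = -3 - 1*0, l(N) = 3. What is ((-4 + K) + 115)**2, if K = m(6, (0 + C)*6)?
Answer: 516961/36 ≈ 14360.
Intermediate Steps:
C = 3/4 (C = -(-3 - 1*0)/4 = -(-3 + 0)/4 = -1/4*(-3) = 3/4 ≈ 0.75000)
m(k, b) = -3 + b + k + k/b (m(k, b) = (k + b) + (k/b - 1*3) = (b + k) + (k/b - 3) = (b + k) + (-3 + k/b) = -3 + b + k + k/b)
K = 53/6 (K = -3 + (0 + 3/4)*6 + 6 + 6/(((0 + 3/4)*6)) = -3 + (3/4)*6 + 6 + 6/(((3/4)*6)) = -3 + 9/2 + 6 + 6/(9/2) = -3 + 9/2 + 6 + 6*(2/9) = -3 + 9/2 + 6 + 4/3 = 53/6 ≈ 8.8333)
((-4 + K) + 115)**2 = ((-4 + 53/6) + 115)**2 = (29/6 + 115)**2 = (719/6)**2 = 516961/36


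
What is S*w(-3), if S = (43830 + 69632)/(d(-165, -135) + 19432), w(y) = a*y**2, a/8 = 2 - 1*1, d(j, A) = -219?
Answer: 8169264/19213 ≈ 425.19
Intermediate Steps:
a = 8 (a = 8*(2 - 1*1) = 8*(2 - 1) = 8*1 = 8)
w(y) = 8*y**2
S = 113462/19213 (S = (43830 + 69632)/(-219 + 19432) = 113462/19213 ≈ 5.9055)
S*w(-3) = 113462*(8*(-3)**2)/19213 = 113462*(8*9)/19213 = (113462/19213)*72 = 8169264/19213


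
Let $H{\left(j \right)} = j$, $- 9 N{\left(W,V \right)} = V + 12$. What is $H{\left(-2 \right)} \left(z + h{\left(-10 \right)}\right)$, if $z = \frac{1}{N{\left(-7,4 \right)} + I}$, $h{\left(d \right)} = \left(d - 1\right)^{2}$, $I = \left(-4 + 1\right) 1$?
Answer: $- \frac{10388}{43} \approx -241.58$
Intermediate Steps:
$N{\left(W,V \right)} = - \frac{4}{3} - \frac{V}{9}$ ($N{\left(W,V \right)} = - \frac{V + 12}{9} = - \frac{12 + V}{9} = - \frac{4}{3} - \frac{V}{9}$)
$I = -3$ ($I = \left(-3\right) 1 = -3$)
$h{\left(d \right)} = \left(-1 + d\right)^{2}$
$z = - \frac{9}{43}$ ($z = \frac{1}{\left(- \frac{4}{3} - \frac{4}{9}\right) - 3} = \frac{1}{- \frac{16}{9} - 3} = \frac{1}{- \frac{43}{9}} = - \frac{9}{43} \approx -0.2093$)
$H{\left(-2 \right)} \left(z + h{\left(-10 \right)}\right) = - 2 \left(- \frac{9}{43} + \left(-1 - 10\right)^{2}\right) = - 2 \left(- \frac{9}{43} + \left(-11\right)^{2}\right) = - 2 \left(- \frac{9}{43} + 121\right) = \left(-2\right) \frac{5194}{43} = - \frac{10388}{43}$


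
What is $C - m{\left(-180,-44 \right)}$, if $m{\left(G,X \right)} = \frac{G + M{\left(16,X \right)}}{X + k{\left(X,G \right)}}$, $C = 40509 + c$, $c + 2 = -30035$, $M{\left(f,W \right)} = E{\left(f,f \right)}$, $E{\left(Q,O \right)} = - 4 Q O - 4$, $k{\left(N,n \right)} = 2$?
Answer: $\frac{219308}{21} \approx 10443.0$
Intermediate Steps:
$E{\left(Q,O \right)} = -4 - 4 O Q$ ($E{\left(Q,O \right)} = - 4 O Q - 4 = -4 - 4 O Q$)
$M{\left(f,W \right)} = -4 - 4 f^{2}$ ($M{\left(f,W \right)} = -4 - 4 f f = -4 - 4 f^{2}$)
$c = -30037$ ($c = -2 - 30035 = -30037$)
$C = 10472$ ($C = 40509 - 30037 = 10472$)
$m{\left(G,X \right)} = \frac{-1028 + G}{2 + X}$ ($m{\left(G,X \right)} = \frac{G - \left(4 + 4 \cdot 16^{2}\right)}{X + 2} = \frac{G - 1028}{2 + X} = \frac{-1028 + G}{2 + X}$)
$C - m{\left(-180,-44 \right)} = 10472 - \frac{-1028 - 180}{2 - 44} = 10472 - \frac{1}{-42} \left(-1208\right) = 10472 - \left(- \frac{1}{42}\right) \left(-1208\right) = 10472 - \frac{604}{21} = \frac{219308}{21}$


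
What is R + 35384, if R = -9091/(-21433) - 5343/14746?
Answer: 11183168760279/316051018 ≈ 35384.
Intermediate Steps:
R = 19539367/316051018 (R = -9091*(-1/21433) - 5343*1/14746 = 9091/21433 - 5343/14746 = 19539367/316051018 ≈ 0.061823)
R + 35384 = 19539367/316051018 + 35384 = 11183168760279/316051018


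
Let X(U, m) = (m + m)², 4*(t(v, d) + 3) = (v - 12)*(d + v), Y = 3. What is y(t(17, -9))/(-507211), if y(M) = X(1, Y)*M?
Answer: -252/507211 ≈ -0.00049683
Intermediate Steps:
t(v, d) = -3 + (-12 + v)*(d + v)/4 (t(v, d) = -3 + ((v - 12)*(d + v))/4 = -3 + ((-12 + v)*(d + v))/4 = -3 + (-12 + v)*(d + v)/4)
X(U, m) = 4*m² (X(U, m) = (2*m)² = 4*m²)
y(M) = 36*M (y(M) = (4*3²)*M = (4*9)*M = 36*M)
y(t(17, -9))/(-507211) = (36*(-3 - 3*(-9) - 3*17 + (¼)*17² + (¼)*(-9)*17))/(-507211) = (36*(-3 + 27 - 51 + (¼)*289 - 153/4))*(-1/507211) = (36*(-3 + 27 - 51 + 289/4 - 153/4))*(-1/507211) = (36*7)*(-1/507211) = 252*(-1/507211) = -252/507211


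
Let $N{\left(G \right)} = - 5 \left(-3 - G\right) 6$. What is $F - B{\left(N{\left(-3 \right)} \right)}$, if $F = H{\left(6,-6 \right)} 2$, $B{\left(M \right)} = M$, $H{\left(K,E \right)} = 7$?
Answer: $14$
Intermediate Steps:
$N{\left(G \right)} = 90 + 30 G$ ($N{\left(G \right)} = \left(15 + 5 G\right) 6 = 90 + 30 G$)
$F = 14$ ($F = 7 \cdot 2 = 14$)
$F - B{\left(N{\left(-3 \right)} \right)} = 14 - \left(90 + 30 \left(-3\right)\right) = 14 - \left(90 - 90\right) = 14 - 0 = 14 + 0 = 14$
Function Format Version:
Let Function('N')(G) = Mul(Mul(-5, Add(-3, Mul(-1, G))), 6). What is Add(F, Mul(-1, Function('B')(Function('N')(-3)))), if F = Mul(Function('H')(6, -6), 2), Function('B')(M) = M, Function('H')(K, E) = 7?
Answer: 14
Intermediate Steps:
Function('N')(G) = Add(90, Mul(30, G)) (Function('N')(G) = Mul(Add(15, Mul(5, G)), 6) = Add(90, Mul(30, G)))
F = 14 (F = Mul(7, 2) = 14)
Add(F, Mul(-1, Function('B')(Function('N')(-3)))) = Add(14, Mul(-1, Add(90, Mul(30, -3)))) = Add(14, Mul(-1, Add(90, -90))) = Add(14, Mul(-1, 0)) = Add(14, 0) = 14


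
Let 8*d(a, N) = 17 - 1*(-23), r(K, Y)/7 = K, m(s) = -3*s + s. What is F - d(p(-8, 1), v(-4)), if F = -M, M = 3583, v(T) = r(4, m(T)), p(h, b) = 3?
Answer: -3588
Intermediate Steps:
m(s) = -2*s
r(K, Y) = 7*K
v(T) = 28 (v(T) = 7*4 = 28)
F = -3583 (F = -1*3583 = -3583)
d(a, N) = 5 (d(a, N) = (17 - 1*(-23))/8 = (17 + 23)/8 = (⅛)*40 = 5)
F - d(p(-8, 1), v(-4)) = -3583 - 1*5 = -3583 - 5 = -3588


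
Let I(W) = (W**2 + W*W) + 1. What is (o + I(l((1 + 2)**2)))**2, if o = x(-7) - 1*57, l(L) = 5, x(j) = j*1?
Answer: 169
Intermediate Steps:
x(j) = j
I(W) = 1 + 2*W**2 (I(W) = (W**2 + W**2) + 1 = 2*W**2 + 1 = 1 + 2*W**2)
o = -64 (o = -7 - 1*57 = -7 - 57 = -64)
(o + I(l((1 + 2)**2)))**2 = (-64 + (1 + 2*5**2))**2 = (-64 + (1 + 2*25))**2 = (-64 + (1 + 50))**2 = (-64 + 51)**2 = (-13)**2 = 169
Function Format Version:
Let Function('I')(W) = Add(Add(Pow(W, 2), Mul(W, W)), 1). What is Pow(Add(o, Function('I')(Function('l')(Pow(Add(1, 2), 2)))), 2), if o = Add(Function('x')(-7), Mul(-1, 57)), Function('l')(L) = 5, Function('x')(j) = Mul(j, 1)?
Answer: 169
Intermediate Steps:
Function('x')(j) = j
Function('I')(W) = Add(1, Mul(2, Pow(W, 2))) (Function('I')(W) = Add(Add(Pow(W, 2), Pow(W, 2)), 1) = Add(Mul(2, Pow(W, 2)), 1) = Add(1, Mul(2, Pow(W, 2))))
o = -64 (o = Add(-7, Mul(-1, 57)) = Add(-7, -57) = -64)
Pow(Add(o, Function('I')(Function('l')(Pow(Add(1, 2), 2)))), 2) = Pow(Add(-64, Add(1, Mul(2, Pow(5, 2)))), 2) = Pow(Add(-64, Add(1, Mul(2, 25))), 2) = Pow(Add(-64, Add(1, 50)), 2) = Pow(Add(-64, 51), 2) = Pow(-13, 2) = 169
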